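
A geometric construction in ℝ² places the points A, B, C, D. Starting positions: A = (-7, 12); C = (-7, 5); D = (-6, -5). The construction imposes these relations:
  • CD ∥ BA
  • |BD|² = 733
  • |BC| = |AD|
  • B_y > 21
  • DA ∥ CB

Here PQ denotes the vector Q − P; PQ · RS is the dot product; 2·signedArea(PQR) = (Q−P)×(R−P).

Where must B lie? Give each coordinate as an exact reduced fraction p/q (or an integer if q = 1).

B = (-8, 22)

1. B_x = -8  [CD ∥ BA ∩ DA ∥ CB]
2. B_y = 22  [CD ∥ BA ∩ DA ∥ CB]
   → B = (-8, 22)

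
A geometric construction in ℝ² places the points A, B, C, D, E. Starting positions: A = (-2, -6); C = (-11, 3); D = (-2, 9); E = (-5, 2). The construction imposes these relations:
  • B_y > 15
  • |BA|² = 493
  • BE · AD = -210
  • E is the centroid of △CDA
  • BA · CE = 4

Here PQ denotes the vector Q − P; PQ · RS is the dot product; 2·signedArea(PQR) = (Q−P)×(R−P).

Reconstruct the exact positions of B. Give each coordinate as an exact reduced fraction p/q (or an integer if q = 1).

B = (1, 16)

1. B_x = 1  [BE · AD = -210 ∩ BA · CE = 4]
2. B_y = 16  [BE · AD = -210 ∩ BA · CE = 4]
   → B = (1, 16)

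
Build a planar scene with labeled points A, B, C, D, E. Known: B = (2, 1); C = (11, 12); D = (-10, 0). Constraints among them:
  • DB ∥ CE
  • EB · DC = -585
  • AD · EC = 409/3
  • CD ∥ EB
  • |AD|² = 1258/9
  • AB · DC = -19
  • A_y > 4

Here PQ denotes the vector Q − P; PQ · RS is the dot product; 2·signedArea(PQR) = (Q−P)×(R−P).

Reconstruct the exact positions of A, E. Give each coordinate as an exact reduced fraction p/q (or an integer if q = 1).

1. E_x = 23  [CD ∥ EB ∩ DB ∥ CE]
2. E_y = 13  [CD ∥ EB ∩ DB ∥ CE]
   → E = (23, 13)
3. A_x = 1  [AB · DC = -19 ∩ AD · EC = 409/3]
4. A_y = 13/3  [AB · DC = -19 ∩ AD · EC = 409/3]
   → A = (1, 13/3)

A = (1, 13/3)
E = (23, 13)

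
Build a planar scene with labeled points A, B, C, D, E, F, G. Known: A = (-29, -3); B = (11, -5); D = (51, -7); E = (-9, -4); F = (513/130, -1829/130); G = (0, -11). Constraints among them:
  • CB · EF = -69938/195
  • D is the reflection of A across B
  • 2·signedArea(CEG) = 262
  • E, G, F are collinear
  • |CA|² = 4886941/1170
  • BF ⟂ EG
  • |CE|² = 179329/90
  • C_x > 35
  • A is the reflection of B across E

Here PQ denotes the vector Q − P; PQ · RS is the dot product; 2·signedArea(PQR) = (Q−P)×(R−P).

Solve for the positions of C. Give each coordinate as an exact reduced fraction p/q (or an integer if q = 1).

C = (4591/130, -3649/390)

1. C_x = 4591/130  [2·signedArea(CEG) = 262 ∩ CB · EF = -69938/195]
2. C_y = -3649/390  [2·signedArea(CEG) = 262 ∩ CB · EF = -69938/195]
   → C = (4591/130, -3649/390)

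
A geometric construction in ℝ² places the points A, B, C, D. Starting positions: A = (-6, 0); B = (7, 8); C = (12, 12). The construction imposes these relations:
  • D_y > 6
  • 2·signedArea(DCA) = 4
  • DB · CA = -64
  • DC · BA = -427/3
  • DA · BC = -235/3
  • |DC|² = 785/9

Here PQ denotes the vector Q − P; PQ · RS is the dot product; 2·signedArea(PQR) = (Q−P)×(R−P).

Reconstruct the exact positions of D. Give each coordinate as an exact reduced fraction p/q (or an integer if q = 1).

1. D_x = 13/3  [DB · CA = -64 ∩ 2·signedArea(DCA) = 4]
2. D_y = 20/3  [DB · CA = -64 ∩ 2·signedArea(DCA) = 4]
   → D = (13/3, 20/3)

D = (13/3, 20/3)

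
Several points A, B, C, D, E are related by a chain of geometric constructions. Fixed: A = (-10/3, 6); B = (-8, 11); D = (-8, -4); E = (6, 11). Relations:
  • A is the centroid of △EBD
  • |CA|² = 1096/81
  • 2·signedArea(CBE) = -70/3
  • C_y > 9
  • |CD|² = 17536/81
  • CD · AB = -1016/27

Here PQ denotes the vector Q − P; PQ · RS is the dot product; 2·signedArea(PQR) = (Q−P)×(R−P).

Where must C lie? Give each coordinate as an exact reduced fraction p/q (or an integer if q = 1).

C = (-16/9, 28/3)

1. C_x = -16/9  [2·signedArea(CBE) = -70/3 ∩ CD · AB = -1016/27]
2. C_y = 28/3  [2·signedArea(CBE) = -70/3 ∩ CD · AB = -1016/27]
   → C = (-16/9, 28/3)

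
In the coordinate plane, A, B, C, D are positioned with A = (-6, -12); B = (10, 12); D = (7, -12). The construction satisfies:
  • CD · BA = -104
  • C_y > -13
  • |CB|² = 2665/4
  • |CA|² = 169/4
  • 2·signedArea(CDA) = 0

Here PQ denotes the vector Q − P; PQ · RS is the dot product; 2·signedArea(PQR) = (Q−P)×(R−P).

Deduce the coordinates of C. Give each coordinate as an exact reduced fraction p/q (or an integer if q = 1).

C = (1/2, -12)

1. C_x = 1/2  [2·signedArea(CDA) = 0 ∩ CD · BA = -104]
2. C_y = -12  [2·signedArea(CDA) = 0 ∩ CD · BA = -104]
   → C = (1/2, -12)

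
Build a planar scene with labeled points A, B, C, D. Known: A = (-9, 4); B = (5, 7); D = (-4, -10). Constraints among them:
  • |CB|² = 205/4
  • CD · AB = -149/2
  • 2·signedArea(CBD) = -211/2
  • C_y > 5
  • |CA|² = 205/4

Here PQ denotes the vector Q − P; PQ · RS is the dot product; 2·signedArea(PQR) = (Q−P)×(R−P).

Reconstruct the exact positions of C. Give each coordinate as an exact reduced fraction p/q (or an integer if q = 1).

1. C_x = -2  [CD · AB = -149/2 ∩ 2·signedArea(CBD) = -211/2]
2. C_y = 11/2  [CD · AB = -149/2 ∩ 2·signedArea(CBD) = -211/2]
   → C = (-2, 11/2)

C = (-2, 11/2)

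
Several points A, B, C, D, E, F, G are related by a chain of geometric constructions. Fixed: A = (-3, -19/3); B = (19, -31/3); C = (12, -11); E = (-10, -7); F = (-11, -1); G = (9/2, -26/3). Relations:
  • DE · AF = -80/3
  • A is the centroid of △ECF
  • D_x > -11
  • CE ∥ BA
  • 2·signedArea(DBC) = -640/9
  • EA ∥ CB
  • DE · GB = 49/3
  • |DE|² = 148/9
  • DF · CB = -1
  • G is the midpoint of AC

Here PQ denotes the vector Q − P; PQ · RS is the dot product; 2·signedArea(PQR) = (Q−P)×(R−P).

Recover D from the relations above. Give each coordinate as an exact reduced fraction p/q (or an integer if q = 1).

1. D_x = -32/3  [DF · CB = -1 ∩ 2·signedArea(DBC) = -640/9]
2. D_y = -3  [DF · CB = -1 ∩ 2·signedArea(DBC) = -640/9]
   → D = (-32/3, -3)

D = (-32/3, -3)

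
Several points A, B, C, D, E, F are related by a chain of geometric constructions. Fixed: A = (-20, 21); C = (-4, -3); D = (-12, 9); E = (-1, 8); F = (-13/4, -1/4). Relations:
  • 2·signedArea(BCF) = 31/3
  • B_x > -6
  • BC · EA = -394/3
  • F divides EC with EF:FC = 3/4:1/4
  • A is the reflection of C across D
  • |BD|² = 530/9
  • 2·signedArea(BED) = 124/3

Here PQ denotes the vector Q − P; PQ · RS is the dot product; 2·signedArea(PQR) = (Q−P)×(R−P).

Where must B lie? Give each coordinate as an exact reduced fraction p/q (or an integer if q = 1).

B = (-17/3, 14/3)

1. B_x = -17/3  [2·signedArea(BCF) = 31/3 ∩ 2·signedArea(BED) = 124/3]
2. B_y = 14/3  [2·signedArea(BCF) = 31/3 ∩ 2·signedArea(BED) = 124/3]
   → B = (-17/3, 14/3)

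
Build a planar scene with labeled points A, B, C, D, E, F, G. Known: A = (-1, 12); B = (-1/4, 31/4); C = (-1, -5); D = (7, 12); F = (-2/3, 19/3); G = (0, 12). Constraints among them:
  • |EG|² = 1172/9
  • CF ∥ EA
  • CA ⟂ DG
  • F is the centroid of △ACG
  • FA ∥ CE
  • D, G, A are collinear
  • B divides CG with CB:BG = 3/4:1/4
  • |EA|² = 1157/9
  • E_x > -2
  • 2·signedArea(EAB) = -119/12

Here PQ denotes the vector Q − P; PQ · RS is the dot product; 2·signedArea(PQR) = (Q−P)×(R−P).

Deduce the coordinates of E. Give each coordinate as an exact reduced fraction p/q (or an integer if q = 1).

1. E_x = -4/3  [CF ∥ EA ∩ FA ∥ CE]
2. E_y = 2/3  [CF ∥ EA ∩ FA ∥ CE]
   → E = (-4/3, 2/3)

E = (-4/3, 2/3)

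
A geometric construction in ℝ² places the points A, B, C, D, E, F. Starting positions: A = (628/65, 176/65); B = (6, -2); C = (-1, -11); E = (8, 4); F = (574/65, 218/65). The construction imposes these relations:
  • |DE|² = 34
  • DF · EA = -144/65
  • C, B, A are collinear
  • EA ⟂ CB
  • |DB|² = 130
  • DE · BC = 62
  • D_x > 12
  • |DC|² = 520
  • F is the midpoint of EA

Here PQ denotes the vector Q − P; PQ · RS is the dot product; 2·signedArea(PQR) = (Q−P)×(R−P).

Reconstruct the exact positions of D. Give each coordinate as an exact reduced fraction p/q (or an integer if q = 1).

1. D_x = 13  [DE · BC = 62 ∩ DF · EA = -144/65]
2. D_y = 7  [DE · BC = 62 ∩ DF · EA = -144/65]
   → D = (13, 7)

D = (13, 7)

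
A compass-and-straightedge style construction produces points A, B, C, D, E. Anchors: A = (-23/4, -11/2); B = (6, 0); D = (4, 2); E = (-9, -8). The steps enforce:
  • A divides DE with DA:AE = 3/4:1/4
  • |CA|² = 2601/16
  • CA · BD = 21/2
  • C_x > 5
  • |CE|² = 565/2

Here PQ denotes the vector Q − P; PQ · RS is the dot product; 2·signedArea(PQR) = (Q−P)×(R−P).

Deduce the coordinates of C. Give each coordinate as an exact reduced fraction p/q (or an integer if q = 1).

1. C_x = 11/2  [line 2·x + -2·y + -10 = 0 ∩ |CE|² = 565/2]
2. C_y = 1/2  [line 2·x + -2·y + -10 = 0 ∩ |CE|² = 565/2]
   → C = (11/2, 1/2)

C = (11/2, 1/2)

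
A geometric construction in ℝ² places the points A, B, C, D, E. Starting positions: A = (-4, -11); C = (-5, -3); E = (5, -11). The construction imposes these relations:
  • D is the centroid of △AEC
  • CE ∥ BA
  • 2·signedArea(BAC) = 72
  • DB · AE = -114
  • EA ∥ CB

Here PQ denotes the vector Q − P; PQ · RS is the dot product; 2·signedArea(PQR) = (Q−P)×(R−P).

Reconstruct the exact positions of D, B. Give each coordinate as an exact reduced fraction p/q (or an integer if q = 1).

B = (-14, -3)
D = (-4/3, -25/3)

1. D_x = -4/3  [D is the centroid of △AEC]
2. D_y = -25/3  [D is the centroid of △AEC]
   → D = (-4/3, -25/3)
3. B_x = -14  [CE ∥ BA ∩ EA ∥ CB]
4. B_y = -3  [CE ∥ BA ∩ EA ∥ CB]
   → B = (-14, -3)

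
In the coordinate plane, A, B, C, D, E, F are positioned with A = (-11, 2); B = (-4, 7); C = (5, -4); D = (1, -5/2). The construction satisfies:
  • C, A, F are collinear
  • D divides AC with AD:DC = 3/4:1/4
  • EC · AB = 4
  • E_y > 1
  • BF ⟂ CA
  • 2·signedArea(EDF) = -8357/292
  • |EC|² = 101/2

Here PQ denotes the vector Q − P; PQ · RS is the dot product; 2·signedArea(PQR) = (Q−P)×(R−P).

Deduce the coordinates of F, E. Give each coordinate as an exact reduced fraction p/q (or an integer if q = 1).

1. F_x = -475/73  [C, A, F are collinear ∩ BF ⟂ CA]
2. F_y = 23/73  [C, A, F are collinear ∩ BF ⟂ CA]
   → F = (-475/73, 23/73)
3. E_x = 1/2  [EC · AB = 4 ∩ 2·signedArea(EDF) = -8357/292]
4. E_y = 3/2  [EC · AB = 4 ∩ 2·signedArea(EDF) = -8357/292]
   → E = (1/2, 3/2)

E = (1/2, 3/2)
F = (-475/73, 23/73)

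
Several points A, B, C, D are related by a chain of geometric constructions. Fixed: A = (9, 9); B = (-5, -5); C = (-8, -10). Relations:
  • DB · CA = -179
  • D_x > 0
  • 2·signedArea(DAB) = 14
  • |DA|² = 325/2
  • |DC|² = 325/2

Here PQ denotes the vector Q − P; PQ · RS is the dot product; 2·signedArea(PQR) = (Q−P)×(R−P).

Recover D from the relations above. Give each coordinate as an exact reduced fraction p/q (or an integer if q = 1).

D = (1/2, -1/2)

1. D_x = 1/2  [2·signedArea(DAB) = 14 ∩ DB · CA = -179]
2. D_y = -1/2  [2·signedArea(DAB) = 14 ∩ DB · CA = -179]
   → D = (1/2, -1/2)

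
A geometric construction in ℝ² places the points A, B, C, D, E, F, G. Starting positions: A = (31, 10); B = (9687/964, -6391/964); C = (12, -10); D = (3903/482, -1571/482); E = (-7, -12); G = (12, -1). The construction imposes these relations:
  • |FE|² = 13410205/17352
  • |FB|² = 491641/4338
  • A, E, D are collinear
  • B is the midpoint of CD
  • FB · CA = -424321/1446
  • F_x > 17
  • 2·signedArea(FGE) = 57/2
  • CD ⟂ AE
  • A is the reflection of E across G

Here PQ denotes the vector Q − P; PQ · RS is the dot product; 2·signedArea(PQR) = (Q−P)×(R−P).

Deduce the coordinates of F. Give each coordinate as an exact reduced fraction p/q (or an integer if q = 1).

1. F_x = 51139/2892  [FB · CA = -424321/1446 ∩ 2·signedArea(FGE) = 57/2]
2. F_y = 2285/2892  [FB · CA = -424321/1446 ∩ 2·signedArea(FGE) = 57/2]
   → F = (51139/2892, 2285/2892)

F = (51139/2892, 2285/2892)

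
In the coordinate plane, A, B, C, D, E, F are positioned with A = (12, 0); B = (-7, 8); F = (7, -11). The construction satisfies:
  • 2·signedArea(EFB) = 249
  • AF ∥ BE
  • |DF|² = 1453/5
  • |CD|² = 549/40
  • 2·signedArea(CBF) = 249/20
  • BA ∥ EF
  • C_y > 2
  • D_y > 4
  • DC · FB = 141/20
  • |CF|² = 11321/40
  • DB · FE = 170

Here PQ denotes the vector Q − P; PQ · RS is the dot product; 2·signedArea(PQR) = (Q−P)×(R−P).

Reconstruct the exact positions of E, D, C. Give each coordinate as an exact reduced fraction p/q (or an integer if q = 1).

C = (-51/20, 57/20)
D = (3/5, 24/5)
E = (-12, -3)

1. E_x = -12  [BA ∥ EF ∩ AF ∥ BE]
2. E_y = -3  [BA ∥ EF ∩ AF ∥ BE]
   → E = (-12, -3)
3. D_x = 3/5  [line 19·x + -8·y + 27 = 0 ∩ |DF|² = 1453/5]
4. D_y = 24/5  [line 19·x + -8·y + 27 = 0 ∩ |DF|² = 1453/5]
   → D = (3/5, 24/5)
5. C_x = -51/20  [2·signedArea(CBF) = 249/20 ∩ DC · FB = 141/20]
6. C_y = 57/20  [2·signedArea(CBF) = 249/20 ∩ DC · FB = 141/20]
   → C = (-51/20, 57/20)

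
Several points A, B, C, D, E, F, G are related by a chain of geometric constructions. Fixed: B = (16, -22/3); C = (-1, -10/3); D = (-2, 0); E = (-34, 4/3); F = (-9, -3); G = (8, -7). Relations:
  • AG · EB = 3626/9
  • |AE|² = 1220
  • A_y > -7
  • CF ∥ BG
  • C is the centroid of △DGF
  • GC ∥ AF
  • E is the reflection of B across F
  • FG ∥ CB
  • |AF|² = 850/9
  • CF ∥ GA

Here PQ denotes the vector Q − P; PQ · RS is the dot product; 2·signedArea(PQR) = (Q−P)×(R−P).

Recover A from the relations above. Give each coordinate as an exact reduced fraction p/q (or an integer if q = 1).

1. A_x = 0  [GC ∥ AF ∩ CF ∥ GA]
2. A_y = -20/3  [GC ∥ AF ∩ CF ∥ GA]
   → A = (0, -20/3)

A = (0, -20/3)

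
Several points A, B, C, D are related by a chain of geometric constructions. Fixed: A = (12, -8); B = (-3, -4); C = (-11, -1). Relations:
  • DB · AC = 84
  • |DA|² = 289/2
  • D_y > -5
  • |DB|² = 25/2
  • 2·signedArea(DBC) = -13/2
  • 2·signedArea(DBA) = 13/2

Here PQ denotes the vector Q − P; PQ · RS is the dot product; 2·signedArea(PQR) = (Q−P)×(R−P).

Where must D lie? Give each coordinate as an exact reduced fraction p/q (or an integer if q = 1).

D = (1/2, -9/2)

1. D_x = 1/2  [2·signedArea(DBC) = -13/2 ∩ DB · AC = 84]
2. D_y = -9/2  [2·signedArea(DBC) = -13/2 ∩ DB · AC = 84]
   → D = (1/2, -9/2)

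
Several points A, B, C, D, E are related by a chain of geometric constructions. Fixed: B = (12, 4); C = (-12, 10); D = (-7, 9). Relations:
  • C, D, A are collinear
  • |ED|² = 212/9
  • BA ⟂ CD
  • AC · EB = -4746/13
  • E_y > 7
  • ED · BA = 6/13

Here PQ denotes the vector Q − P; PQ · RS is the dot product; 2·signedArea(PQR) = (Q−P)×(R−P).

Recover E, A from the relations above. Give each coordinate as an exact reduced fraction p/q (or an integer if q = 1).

A = (159/13, 67/13)
E = (-7/3, 23/3)

1. A_x = 159/13  [C, D, A are collinear ∩ BA ⟂ CD]
2. A_y = 67/13  [C, D, A are collinear ∩ BA ⟂ CD]
   → A = (159/13, 67/13)
3. E_x = -7/3  [ED · BA = 6/13 ∩ AC · EB = -4746/13]
4. E_y = 23/3  [ED · BA = 6/13 ∩ AC · EB = -4746/13]
   → E = (-7/3, 23/3)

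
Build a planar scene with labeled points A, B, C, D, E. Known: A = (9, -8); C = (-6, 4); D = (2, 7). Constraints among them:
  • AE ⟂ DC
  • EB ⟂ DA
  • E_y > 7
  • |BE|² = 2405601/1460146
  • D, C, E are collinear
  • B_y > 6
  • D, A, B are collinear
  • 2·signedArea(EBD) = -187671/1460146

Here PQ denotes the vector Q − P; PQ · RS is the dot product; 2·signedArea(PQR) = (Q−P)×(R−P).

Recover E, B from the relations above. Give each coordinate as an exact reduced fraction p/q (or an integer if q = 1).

1. E_x = 234/73  [D, C, E are collinear ∩ AE ⟂ DC]
2. E_y = 544/73  [D, C, E are collinear ∩ AE ⟂ DC]
   → E = (234/73, 544/73)
3. B_x = 40851/20002  [D, A, B are collinear ∩ EB ⟂ DA]
4. B_y = 138199/20002  [D, A, B are collinear ∩ EB ⟂ DA]
   → B = (40851/20002, 138199/20002)

B = (40851/20002, 138199/20002)
E = (234/73, 544/73)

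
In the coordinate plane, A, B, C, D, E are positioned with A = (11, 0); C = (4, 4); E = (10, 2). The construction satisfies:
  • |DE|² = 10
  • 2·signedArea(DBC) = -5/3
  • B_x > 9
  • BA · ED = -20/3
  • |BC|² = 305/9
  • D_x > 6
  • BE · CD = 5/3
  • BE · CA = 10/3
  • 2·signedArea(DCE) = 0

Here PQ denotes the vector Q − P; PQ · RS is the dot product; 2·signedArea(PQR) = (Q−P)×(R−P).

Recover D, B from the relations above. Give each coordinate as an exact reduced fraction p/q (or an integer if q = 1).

B = (28/3, 5/3)
D = (7, 3)

1. B_x = 28/3  [line -7·x + 4·y + 176/3 = 0 ∩ |BC|² = 305/9]
2. B_y = 5/3  [line -7·x + 4·y + 176/3 = 0 ∩ |BC|² = 305/9]
   → B = (28/3, 5/3)
3. D_x = 7  [2·signedArea(DCE) = 0 ∩ BA · ED = -20/3]
4. D_y = 3  [2·signedArea(DCE) = 0 ∩ BA · ED = -20/3]
   → D = (7, 3)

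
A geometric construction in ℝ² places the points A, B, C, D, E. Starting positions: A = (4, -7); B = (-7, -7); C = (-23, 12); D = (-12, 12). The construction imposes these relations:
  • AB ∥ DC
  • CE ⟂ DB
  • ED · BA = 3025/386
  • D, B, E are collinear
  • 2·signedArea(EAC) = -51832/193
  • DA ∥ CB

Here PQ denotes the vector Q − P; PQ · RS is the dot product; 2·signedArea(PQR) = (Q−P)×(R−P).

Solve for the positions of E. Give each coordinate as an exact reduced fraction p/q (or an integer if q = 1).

1. E_x = -4907/386  [D, B, E are collinear ∩ CE ⟂ DB]
2. E_y = 5677/386  [D, B, E are collinear ∩ CE ⟂ DB]
   → E = (-4907/386, 5677/386)

E = (-4907/386, 5677/386)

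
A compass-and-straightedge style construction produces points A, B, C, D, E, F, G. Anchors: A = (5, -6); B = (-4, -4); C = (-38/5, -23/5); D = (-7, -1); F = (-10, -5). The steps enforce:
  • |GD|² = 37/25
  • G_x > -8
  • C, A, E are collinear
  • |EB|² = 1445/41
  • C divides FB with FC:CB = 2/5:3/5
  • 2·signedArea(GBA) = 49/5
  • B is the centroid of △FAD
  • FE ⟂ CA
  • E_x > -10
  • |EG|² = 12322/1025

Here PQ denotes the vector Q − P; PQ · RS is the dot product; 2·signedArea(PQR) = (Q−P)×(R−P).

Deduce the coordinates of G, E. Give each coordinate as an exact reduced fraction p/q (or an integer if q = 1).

1. E_x = -407/41  [C, A, E are collinear ∩ FE ⟂ CA]
2. E_y = -178/41  [C, A, E are collinear ∩ FE ⟂ CA]
   → E = (-407/41, -178/41)
3. G_x = -36/5  [line 2·x + 9·y + 171/5 = 0 ∩ |EG|² = 12322/1025]
4. G_y = -11/5  [line 2·x + 9·y + 171/5 = 0 ∩ |EG|² = 12322/1025]
   → G = (-36/5, -11/5)

E = (-407/41, -178/41)
G = (-36/5, -11/5)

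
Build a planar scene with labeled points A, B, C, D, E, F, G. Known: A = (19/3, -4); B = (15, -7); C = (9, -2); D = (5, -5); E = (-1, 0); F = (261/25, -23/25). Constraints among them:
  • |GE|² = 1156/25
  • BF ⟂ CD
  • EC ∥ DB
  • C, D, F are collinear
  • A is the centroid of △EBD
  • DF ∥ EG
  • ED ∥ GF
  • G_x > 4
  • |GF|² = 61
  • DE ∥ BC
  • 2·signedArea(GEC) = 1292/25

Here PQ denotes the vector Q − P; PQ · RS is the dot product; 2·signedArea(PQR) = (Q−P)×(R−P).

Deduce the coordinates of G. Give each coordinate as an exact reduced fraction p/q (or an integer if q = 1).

G = (111/25, 102/25)

1. G_x = 111/25  [ED ∥ GF ∩ DF ∥ EG]
2. G_y = 102/25  [ED ∥ GF ∩ DF ∥ EG]
   → G = (111/25, 102/25)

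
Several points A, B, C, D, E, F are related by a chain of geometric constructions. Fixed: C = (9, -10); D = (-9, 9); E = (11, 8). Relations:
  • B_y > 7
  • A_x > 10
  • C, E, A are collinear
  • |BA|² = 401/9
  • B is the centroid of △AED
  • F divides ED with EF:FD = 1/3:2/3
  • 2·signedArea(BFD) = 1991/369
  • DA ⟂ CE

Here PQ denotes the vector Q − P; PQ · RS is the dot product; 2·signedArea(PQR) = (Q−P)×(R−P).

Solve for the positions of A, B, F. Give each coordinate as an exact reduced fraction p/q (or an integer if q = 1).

A = (891/82, 557/82)
B = (1055/246, 1951/246)
F = (13/3, 25/3)

1. A_x = 891/82  [C, E, A are collinear ∩ DA ⟂ CE]
2. A_y = 557/82  [C, E, A are collinear ∩ DA ⟂ CE]
   → A = (891/82, 557/82)
3. B_x = 1055/246  [B is the centroid of △AED]
4. B_y = 1951/246  [B is the centroid of △AED]
   → B = (1055/246, 1951/246)
5. F_x = 13/3  [F divides ED with EF:FD = 1/3:2/3]
6. F_y = 25/3  [F divides ED with EF:FD = 1/3:2/3]
   → F = (13/3, 25/3)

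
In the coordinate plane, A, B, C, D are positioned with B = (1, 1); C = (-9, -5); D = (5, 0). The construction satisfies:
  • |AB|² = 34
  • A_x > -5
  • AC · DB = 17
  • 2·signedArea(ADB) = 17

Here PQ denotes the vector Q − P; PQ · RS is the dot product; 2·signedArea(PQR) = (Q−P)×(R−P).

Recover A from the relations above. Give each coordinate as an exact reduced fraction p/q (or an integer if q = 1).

1. A_x = -4  [2·signedArea(ADB) = 17 ∩ AC · DB = 17]
2. A_y = -2  [2·signedArea(ADB) = 17 ∩ AC · DB = 17]
   → A = (-4, -2)

A = (-4, -2)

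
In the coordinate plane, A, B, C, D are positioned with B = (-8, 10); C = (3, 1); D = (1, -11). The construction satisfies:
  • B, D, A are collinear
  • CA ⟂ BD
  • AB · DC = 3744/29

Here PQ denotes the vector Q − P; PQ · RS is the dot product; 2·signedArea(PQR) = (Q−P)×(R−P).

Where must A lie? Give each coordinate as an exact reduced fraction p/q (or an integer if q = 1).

A = (-88/29, -46/29)

1. A_x = -88/29  [B, D, A are collinear ∩ CA ⟂ BD]
2. A_y = -46/29  [B, D, A are collinear ∩ CA ⟂ BD]
   → A = (-88/29, -46/29)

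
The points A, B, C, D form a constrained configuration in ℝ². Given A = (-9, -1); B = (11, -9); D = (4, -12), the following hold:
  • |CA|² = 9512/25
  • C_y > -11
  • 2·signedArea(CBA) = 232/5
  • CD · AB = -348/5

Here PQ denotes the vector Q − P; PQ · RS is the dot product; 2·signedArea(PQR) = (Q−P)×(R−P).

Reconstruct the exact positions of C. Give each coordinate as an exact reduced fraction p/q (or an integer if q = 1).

C = (41/5, -51/5)

1. C_x = 41/5  [CD · AB = -348/5 ∩ 2·signedArea(CBA) = 232/5]
2. C_y = -51/5  [CD · AB = -348/5 ∩ 2·signedArea(CBA) = 232/5]
   → C = (41/5, -51/5)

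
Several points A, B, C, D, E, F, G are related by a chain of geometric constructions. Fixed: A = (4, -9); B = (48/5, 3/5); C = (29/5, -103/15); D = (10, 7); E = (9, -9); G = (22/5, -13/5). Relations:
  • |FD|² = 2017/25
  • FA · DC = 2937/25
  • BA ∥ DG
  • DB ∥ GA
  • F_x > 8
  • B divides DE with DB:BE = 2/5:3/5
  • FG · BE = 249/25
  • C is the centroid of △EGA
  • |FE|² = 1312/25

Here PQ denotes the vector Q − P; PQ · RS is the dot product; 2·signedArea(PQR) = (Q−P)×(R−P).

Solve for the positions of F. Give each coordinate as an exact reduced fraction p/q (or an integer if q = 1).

F = (41/5, -9/5)

1. F_x = 41/5  [FA · DC = 2937/25 ∩ FG · BE = 249/25]
2. F_y = -9/5  [FA · DC = 2937/25 ∩ FG · BE = 249/25]
   → F = (41/5, -9/5)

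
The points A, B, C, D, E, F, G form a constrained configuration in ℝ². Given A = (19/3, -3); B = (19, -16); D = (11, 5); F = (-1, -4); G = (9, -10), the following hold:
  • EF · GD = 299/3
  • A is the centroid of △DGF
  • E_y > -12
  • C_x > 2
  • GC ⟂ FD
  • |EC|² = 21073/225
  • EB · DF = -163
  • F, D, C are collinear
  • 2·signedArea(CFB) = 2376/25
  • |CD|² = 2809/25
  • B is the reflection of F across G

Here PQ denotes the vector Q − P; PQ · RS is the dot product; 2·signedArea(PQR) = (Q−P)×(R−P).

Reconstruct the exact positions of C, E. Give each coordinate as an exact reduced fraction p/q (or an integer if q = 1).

C = (63/25, -34/25)
E = (5/3, -11)

1. C_x = 63/25  [F, D, C are collinear ∩ GC ⟂ FD]
2. C_y = -34/25  [F, D, C are collinear ∩ GC ⟂ FD]
   → C = (63/25, -34/25)
3. E_x = 5/3  [EB · DF = -163 ∩ EF · GD = 299/3]
4. E_y = -11  [EB · DF = -163 ∩ EF · GD = 299/3]
   → E = (5/3, -11)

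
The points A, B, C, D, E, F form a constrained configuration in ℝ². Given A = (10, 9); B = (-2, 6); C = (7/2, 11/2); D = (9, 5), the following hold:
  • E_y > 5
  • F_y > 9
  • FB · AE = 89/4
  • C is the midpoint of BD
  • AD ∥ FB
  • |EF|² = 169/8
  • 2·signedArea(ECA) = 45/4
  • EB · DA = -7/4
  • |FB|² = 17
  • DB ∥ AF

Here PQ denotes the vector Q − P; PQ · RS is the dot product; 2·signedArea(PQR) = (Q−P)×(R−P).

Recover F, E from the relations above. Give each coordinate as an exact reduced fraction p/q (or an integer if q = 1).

E = (3/4, 23/4)
F = (-1, 10)

1. F_x = -1  [AD ∥ FB ∩ DB ∥ AF]
2. F_y = 10  [AD ∥ FB ∩ DB ∥ AF]
   → F = (-1, 10)
3. E_x = 3/4  [2·signedArea(ECA) = 45/4 ∩ FB · AE = 89/4]
4. E_y = 23/4  [2·signedArea(ECA) = 45/4 ∩ FB · AE = 89/4]
   → E = (3/4, 23/4)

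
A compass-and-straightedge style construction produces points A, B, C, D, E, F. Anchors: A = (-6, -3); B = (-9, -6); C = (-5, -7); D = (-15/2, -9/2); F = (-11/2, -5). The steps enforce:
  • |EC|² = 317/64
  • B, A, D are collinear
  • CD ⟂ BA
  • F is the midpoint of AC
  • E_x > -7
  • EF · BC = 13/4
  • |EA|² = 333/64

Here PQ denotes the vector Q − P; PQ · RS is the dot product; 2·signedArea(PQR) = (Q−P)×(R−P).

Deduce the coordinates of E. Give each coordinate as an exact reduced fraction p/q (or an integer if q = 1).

E = (-51/8, -21/4)

1. E_x = -51/8  [line -4·x + 1·y + -81/4 = 0 ∩ |EC|² = 317/64]
2. E_y = -21/4  [line -4·x + 1·y + -81/4 = 0 ∩ |EC|² = 317/64]
   → E = (-51/8, -21/4)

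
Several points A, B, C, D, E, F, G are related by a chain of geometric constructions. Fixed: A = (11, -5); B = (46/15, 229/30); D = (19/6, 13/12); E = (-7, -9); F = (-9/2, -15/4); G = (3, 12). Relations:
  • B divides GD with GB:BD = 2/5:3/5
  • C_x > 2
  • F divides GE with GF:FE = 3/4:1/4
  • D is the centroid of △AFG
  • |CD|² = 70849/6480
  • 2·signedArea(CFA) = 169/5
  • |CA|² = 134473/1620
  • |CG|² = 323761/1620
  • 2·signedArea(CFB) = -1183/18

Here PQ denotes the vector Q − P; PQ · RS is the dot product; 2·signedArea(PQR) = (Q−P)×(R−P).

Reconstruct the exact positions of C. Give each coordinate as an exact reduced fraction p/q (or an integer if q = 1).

1. C_x = 106/45  [2·signedArea(CFA) = 169/5 ∩ 2·signedArea(CFB) = -1183/18]
2. C_y = -191/90  [2·signedArea(CFA) = 169/5 ∩ 2·signedArea(CFB) = -1183/18]
   → C = (106/45, -191/90)

C = (106/45, -191/90)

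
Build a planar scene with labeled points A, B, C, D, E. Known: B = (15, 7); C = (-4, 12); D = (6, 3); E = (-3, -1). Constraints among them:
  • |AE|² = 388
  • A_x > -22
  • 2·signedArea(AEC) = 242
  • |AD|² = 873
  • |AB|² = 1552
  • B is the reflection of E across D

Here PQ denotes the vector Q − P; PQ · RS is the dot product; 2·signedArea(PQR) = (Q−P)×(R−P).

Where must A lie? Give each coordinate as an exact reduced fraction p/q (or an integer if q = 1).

A = (-21, -9)

1. A_x = -21  [line -13·x + -1·y + -282 = 0 ∩ |AB|² = 1552]
2. A_y = -9  [line -13·x + -1·y + -282 = 0 ∩ |AB|² = 1552]
   → A = (-21, -9)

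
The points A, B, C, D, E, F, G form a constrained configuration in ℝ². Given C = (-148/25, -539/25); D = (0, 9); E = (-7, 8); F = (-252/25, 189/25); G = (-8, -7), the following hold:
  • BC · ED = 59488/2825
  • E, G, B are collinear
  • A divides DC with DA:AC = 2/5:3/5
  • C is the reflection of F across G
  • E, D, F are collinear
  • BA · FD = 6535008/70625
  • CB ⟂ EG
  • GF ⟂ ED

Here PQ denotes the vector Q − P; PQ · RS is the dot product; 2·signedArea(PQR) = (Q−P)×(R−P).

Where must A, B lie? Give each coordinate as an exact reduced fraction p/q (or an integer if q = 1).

1. A_x = -296/125  [A divides DC with DA:AC = 2/5:3/5]
2. A_y = -403/125  [A divides DC with DA:AC = 2/5:3/5]
   → A = (-296/125, -403/125)
3. B_x = -25304/2825  [E, G, B are collinear ∩ CB ⟂ EG]
4. B_y = -12067/565  [E, G, B are collinear ∩ CB ⟂ EG]
   → B = (-25304/2825, -12067/565)

A = (-296/125, -403/125)
B = (-25304/2825, -12067/565)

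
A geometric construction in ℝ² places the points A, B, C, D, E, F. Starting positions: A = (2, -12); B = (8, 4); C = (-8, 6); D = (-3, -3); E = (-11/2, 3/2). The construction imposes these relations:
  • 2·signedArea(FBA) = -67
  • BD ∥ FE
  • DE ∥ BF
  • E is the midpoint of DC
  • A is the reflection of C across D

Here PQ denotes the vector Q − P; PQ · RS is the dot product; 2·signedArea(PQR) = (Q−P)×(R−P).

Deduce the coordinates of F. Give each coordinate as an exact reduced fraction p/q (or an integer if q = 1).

1. F_x = 11/2  [BD ∥ FE ∩ DE ∥ BF]
2. F_y = 17/2  [BD ∥ FE ∩ DE ∥ BF]
   → F = (11/2, 17/2)

F = (11/2, 17/2)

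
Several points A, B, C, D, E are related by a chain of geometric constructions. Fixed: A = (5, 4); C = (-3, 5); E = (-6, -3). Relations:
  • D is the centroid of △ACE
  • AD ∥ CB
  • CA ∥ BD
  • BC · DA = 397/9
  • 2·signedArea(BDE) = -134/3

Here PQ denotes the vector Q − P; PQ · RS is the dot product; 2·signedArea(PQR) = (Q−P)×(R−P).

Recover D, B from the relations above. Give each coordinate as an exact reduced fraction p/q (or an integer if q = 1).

B = (-28/3, 3)
D = (-4/3, 2)

1. D_x = -4/3  [D is the centroid of △ACE]
2. D_y = 2  [D is the centroid of △ACE]
   → D = (-4/3, 2)
3. B_x = -28/3  [CA ∥ BD ∩ AD ∥ CB]
4. B_y = 3  [CA ∥ BD ∩ AD ∥ CB]
   → B = (-28/3, 3)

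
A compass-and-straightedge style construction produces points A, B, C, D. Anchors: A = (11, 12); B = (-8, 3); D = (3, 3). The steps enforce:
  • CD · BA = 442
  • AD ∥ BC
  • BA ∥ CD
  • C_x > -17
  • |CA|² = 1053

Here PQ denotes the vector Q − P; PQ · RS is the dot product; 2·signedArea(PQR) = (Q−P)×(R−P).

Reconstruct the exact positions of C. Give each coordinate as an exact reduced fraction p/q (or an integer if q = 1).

C = (-16, -6)

1. C_x = -16  [BA ∥ CD ∩ AD ∥ BC]
2. C_y = -6  [BA ∥ CD ∩ AD ∥ BC]
   → C = (-16, -6)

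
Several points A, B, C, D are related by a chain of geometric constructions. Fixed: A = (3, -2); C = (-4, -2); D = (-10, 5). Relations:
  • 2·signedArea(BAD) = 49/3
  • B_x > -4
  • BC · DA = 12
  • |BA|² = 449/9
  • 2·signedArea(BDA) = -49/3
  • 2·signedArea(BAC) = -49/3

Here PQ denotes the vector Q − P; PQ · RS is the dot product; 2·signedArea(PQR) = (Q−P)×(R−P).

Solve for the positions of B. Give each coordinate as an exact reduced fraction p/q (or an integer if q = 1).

1. B_x = -11/3  [2·signedArea(BAD) = 49/3 ∩ 2·signedArea(BAC) = -49/3]
2. B_y = 1/3  [2·signedArea(BAD) = 49/3 ∩ 2·signedArea(BAC) = -49/3]
   → B = (-11/3, 1/3)

B = (-11/3, 1/3)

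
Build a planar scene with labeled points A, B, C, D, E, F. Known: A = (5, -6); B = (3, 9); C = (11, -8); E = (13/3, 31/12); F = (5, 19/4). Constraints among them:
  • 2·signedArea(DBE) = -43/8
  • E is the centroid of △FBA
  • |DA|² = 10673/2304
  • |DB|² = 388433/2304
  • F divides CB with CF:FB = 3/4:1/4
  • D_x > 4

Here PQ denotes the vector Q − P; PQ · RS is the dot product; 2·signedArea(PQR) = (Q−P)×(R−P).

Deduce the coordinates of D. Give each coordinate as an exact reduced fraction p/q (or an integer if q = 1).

D = (29/6, -185/48)

1. D_x = 29/6  [line 77/12·x + 4/3·y + -207/8 = 0 ∩ |DB|² = 388433/2304]
2. D_y = -185/48  [line 77/12·x + 4/3·y + -207/8 = 0 ∩ |DB|² = 388433/2304]
   → D = (29/6, -185/48)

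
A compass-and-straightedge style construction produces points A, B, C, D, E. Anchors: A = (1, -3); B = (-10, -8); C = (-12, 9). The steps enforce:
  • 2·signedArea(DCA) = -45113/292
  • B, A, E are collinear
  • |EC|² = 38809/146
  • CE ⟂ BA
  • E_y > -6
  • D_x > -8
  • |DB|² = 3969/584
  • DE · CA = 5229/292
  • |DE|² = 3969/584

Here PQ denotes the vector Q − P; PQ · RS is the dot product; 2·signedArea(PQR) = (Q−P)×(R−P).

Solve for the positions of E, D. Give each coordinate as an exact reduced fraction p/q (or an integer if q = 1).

D = (-2227/292, -2021/292)
E = (-767/146, -853/146)

1. E_x = -767/146  [B, A, E are collinear ∩ CE ⟂ BA]
2. E_y = -853/146  [B, A, E are collinear ∩ CE ⟂ BA]
   → E = (-767/146, -853/146)
3. D_x = -2227/292  [2·signedArea(DCA) = -45113/292 ∩ DE · CA = 5229/292]
4. D_y = -2021/292  [2·signedArea(DCA) = -45113/292 ∩ DE · CA = 5229/292]
   → D = (-2227/292, -2021/292)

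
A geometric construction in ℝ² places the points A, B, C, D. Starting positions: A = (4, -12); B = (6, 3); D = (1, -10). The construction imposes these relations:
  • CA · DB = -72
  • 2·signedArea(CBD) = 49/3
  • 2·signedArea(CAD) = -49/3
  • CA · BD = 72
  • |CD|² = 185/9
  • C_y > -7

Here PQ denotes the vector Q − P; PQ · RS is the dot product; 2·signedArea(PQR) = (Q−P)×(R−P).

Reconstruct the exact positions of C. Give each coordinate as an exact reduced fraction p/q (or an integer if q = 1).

C = (11/3, -19/3)

1. C_x = 11/3  [2·signedArea(CBD) = 49/3 ∩ 2·signedArea(CAD) = -49/3]
2. C_y = -19/3  [2·signedArea(CBD) = 49/3 ∩ 2·signedArea(CAD) = -49/3]
   → C = (11/3, -19/3)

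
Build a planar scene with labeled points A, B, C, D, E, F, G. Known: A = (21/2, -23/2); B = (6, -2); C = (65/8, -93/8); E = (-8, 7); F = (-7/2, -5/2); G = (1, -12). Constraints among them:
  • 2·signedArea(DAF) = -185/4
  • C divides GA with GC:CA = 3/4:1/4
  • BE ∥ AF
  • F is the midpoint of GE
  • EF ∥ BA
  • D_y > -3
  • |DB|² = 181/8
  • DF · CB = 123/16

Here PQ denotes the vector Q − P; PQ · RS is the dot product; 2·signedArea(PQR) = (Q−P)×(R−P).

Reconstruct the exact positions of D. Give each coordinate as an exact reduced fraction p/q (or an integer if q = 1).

1. D_x = 5/4  [DF · CB = 123/16 ∩ 2·signedArea(DAF) = -185/4]
2. D_y = -9/4  [DF · CB = 123/16 ∩ 2·signedArea(DAF) = -185/4]
   → D = (5/4, -9/4)

D = (5/4, -9/4)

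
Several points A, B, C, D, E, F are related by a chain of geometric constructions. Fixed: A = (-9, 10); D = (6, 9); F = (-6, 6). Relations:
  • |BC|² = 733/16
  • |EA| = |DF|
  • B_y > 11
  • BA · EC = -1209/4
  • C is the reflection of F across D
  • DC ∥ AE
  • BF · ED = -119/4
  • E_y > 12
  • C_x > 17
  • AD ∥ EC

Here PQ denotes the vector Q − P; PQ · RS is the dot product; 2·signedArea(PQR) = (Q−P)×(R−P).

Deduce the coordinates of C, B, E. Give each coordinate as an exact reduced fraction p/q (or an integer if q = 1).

1. C_x = 18  [C is the reflection of F across D]
2. C_y = 12  [C is the reflection of F across D]
   → C = (18, 12)
3. E_x = 3  [AD ∥ EC ∩ DC ∥ AE]
4. E_y = 13  [AD ∥ EC ∩ DC ∥ AE]
   → E = (3, 13)
5. B_x = 45/4  [BA · EC = -1209/4 ∩ BF · ED = -119/4]
6. B_y = 23/2  [BA · EC = -1209/4 ∩ BF · ED = -119/4]
   → B = (45/4, 23/2)

B = (45/4, 23/2)
C = (18, 12)
E = (3, 13)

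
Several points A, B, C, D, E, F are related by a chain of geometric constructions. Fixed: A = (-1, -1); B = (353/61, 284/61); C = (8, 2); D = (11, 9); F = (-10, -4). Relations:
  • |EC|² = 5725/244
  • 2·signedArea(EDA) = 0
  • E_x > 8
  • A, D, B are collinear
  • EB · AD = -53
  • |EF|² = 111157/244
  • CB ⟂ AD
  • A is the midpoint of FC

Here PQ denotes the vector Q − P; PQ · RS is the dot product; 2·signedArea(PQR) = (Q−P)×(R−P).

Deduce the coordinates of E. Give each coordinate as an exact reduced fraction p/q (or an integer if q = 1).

1. E_x = 512/61  [2·signedArea(EDA) = 0 ∩ EB · AD = -53]
2. E_y = 833/122  [2·signedArea(EDA) = 0 ∩ EB · AD = -53]
   → E = (512/61, 833/122)

E = (512/61, 833/122)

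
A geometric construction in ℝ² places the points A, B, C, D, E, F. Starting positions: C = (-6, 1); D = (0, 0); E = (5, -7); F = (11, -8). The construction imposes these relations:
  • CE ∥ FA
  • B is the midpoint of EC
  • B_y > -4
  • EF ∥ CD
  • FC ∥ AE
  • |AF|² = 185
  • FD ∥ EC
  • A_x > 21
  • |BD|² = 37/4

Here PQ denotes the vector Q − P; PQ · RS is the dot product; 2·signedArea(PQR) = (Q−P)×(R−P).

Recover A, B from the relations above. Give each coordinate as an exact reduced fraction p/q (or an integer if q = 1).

A = (22, -16)
B = (-1/2, -3)

1. A_x = 22  [FC ∥ AE ∩ CE ∥ FA]
2. A_y = -16  [FC ∥ AE ∩ CE ∥ FA]
   → A = (22, -16)
3. B_x = -1/2  [B is the midpoint of EC]
4. B_y = -3  [B is the midpoint of EC]
   → B = (-1/2, -3)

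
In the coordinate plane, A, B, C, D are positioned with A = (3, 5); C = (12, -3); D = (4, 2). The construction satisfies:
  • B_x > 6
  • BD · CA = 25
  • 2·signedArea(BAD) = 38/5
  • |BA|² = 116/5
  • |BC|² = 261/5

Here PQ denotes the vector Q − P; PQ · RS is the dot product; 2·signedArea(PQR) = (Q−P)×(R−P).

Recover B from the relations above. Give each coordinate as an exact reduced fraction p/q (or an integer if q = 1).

B = (33/5, 9/5)

1. B_x = 33/5  [2·signedArea(BAD) = 38/5 ∩ BD · CA = 25]
2. B_y = 9/5  [2·signedArea(BAD) = 38/5 ∩ BD · CA = 25]
   → B = (33/5, 9/5)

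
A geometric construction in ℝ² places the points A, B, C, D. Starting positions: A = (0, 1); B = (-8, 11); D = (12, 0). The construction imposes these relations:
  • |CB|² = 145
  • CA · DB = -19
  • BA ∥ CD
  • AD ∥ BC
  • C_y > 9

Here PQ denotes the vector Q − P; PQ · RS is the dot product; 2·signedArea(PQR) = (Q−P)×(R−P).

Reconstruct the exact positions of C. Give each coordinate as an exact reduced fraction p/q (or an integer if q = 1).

C = (4, 10)

1. C_x = 4  [BA ∥ CD ∩ AD ∥ BC]
2. C_y = 10  [BA ∥ CD ∩ AD ∥ BC]
   → C = (4, 10)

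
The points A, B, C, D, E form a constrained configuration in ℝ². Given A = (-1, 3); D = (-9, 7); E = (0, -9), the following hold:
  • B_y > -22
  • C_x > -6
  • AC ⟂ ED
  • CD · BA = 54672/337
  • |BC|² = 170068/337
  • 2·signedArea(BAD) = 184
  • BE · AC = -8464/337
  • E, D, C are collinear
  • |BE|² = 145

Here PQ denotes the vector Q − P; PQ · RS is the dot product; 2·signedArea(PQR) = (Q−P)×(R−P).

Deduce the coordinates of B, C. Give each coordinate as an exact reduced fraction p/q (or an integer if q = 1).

1. C_x = -1809/337  [E, D, C are collinear ∩ AC ⟂ ED]
2. C_y = 183/337  [E, D, C are collinear ∩ AC ⟂ ED]
   → C = (-1809/337, 183/337)
3. B_x = 1  [2·signedArea(BAD) = 184 ∩ BE · AC = -8464/337]
4. B_y = -21  [2·signedArea(BAD) = 184 ∩ BE · AC = -8464/337]
   → B = (1, -21)

B = (1, -21)
C = (-1809/337, 183/337)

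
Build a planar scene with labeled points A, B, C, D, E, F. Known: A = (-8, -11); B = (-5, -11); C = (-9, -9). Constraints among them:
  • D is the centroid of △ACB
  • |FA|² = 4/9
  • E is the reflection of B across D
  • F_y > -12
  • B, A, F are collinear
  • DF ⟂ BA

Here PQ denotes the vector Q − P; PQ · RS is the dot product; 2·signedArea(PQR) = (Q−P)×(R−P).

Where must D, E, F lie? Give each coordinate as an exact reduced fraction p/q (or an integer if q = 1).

D = (-22/3, -31/3)
E = (-29/3, -29/3)
F = (-22/3, -11)

1. D_x = -22/3  [D is the centroid of △ACB]
2. D_y = -31/3  [D is the centroid of △ACB]
   → D = (-22/3, -31/3)
3. E_x = -29/3  [E is the reflection of B across D]
4. E_y = -29/3  [E is the reflection of B across D]
   → E = (-29/3, -29/3)
5. F_x = -22/3  [B, A, F are collinear ∩ DF ⟂ BA]
6. F_y = -11  [B, A, F are collinear ∩ DF ⟂ BA]
   → F = (-22/3, -11)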